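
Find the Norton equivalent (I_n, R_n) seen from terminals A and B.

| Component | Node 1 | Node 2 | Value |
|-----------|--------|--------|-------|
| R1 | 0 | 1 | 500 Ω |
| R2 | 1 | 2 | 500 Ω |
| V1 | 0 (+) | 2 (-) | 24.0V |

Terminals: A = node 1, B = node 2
Find the Thévenin equivalent first; then I_n = V_th/R_th and R_n = R_th.
Step 1 — V_th is the open-circuit voltage V_A - V_B (nothing connected across the terminals).
Nodal analysis, taking node 2 as the 0 V reference.
Source V1 fixes V_0 = 24 V.
KCL at each unknown node (sum of currents leaving = 0; resistances in Ω):
  Node 1: (V_1 - 24)/500 + (V_1 - 0)/500 = 0
Collecting terms: 0.004 × V_1 = 0.048  =>  V_1 = 12 V
V_th = V_1 - V_2 = 12 - 0 = 12 V
Step 2 — R_th: zero the source — replace V1 by a short circuit (node 2 merges into node 0) — and find the resistance seen between A (node 1) and B (node 0).
Reduce the network between node 1 (A) and node 0 (B) by series/parallel combination:
  Rp1 = R1 ‖ R2 (parallel, both between nodes 0 and 1) = 1/(1/500 + 1/500) = 250 Ω
R_th = 250 Ω
I_n = V_th/R_th = 12/250 = 0.048 A, and R_n = R_th = 250 Ω

Final answer: I_n = 0.048 A, R_n = 250 Ω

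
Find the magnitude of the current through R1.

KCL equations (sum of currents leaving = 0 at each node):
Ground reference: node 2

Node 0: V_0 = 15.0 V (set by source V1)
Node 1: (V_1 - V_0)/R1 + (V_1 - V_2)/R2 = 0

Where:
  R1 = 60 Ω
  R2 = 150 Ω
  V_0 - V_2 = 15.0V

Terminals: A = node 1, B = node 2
Nodal analysis, taking node 2 as the 0 V reference.
Source V1 fixes V_0 = 15 V.
KCL at each unknown node (sum of currents leaving = 0; resistances in Ω):
  Node 1: (V_1 - 15)/60 + (V_1 - 0)/150 = 0
Collecting terms: 0.02333 × V_1 = 0.25  =>  V_1 = 10.71 V
I_R1 = (V_0 - V_1)/R1 = (15 - 10.71)/60 = 0.07143 A
|I_R1| = 0.07143 A

Final answer: |I_R1| = 0.07143 A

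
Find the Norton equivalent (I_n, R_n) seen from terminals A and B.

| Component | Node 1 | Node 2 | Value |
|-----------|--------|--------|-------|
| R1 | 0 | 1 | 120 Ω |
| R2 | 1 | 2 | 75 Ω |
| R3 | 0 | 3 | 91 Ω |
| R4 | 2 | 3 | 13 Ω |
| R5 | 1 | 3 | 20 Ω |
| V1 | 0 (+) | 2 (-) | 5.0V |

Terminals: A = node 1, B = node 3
Find the Thévenin equivalent first; then I_n = V_th/R_th and R_n = R_th.
Step 1 — V_th is the open-circuit voltage V_A - V_B (nothing connected across the terminals).
Nodal analysis, taking node 2 as the 0 V reference.
Source V1 fixes V_0 = 5 V.
KCL at each unknown node (sum of currents leaving = 0; resistances in Ω):
  Node 1: (V_1 - 5)/120 + (V_1 - 0)/75 + (V_1 - V_3)/20 = 0
  Node 3: (V_3 - 5)/91 + (V_3 - 0)/13 + (V_3 - V_1)/20 = 0
Collecting terms (coefficients in siemens):
  0.07167·V_1 - 0.05·V_3 = 0.04167
  0.1379·V_3 - 0.05·V_1 = 0.05495
Determinant D = (0.07167)(0.1379) - (-0.05)(-0.05) = 0.007384
V_1 = [(0.04167)(0.1379) - (-0.05)(0.05495)]/D = 1.15 V
V_3 = [(0.07167)(0.05495) - (0.04167)(-0.05)]/D = 0.8155 V
V_th = V_1 - V_3 = 1.15 - 0.8155 = 0.3349 V
Step 2 — R_th: zero the source — replace V1 by a short circuit (node 2 merges into node 0) — and find the resistance seen between A (node 1) and B (node 3).
Reduce the network between node 1 (A) and node 3 (B) by series/parallel combination:
  Rp1 = R1 ‖ R2 (parallel, both between nodes 0 and 1) = 1/(1/120 + 1/75) = 46.15 Ω
  Rp2 = R3 ‖ R4 (parallel, both between nodes 0 and 3) = 1/(1/91 + 1/13) = 11.38 Ω
  Rs1 = Rp1 + Rp2 (series, joined only at node 0) = 46.15 + 11.38 = 57.53 Ω
  Rp3 = R5 ‖ Rs1 (parallel, both between nodes 1 and 3) = 1/(1/20 + 1/57.53) = 14.84 Ω
R_th = 14.84 Ω
I_n = V_th/R_th = 0.3349/14.84 = 0.02256 A, and R_n = R_th = 14.84 Ω

Final answer: I_n = 0.02256 A, R_n = 14.84 Ω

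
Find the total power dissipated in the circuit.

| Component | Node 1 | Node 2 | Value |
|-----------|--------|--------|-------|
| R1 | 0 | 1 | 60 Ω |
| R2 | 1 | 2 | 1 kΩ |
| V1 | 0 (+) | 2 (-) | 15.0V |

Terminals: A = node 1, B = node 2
Nodal analysis, taking node 2 as the 0 V reference.
Source V1 fixes V_0 = 15 V.
KCL at each unknown node (sum of currents leaving = 0; resistances in Ω):
  Node 1: (V_1 - 15)/60 + (V_1 - 0)/1000 = 0
Collecting terms: 0.01767 × V_1 = 0.25  =>  V_1 = 14.15 V
Power in each resistor, P = (ΔV)²/R:
  P_R1 = (15 - 14.15)²/60 = 0.01201 W
  P_R2 = (14.15 - 0)²/1000 = 0.2002 W
P_total = P_R1 + P_R2 = 0.2123 W

Final answer: 0.2123 W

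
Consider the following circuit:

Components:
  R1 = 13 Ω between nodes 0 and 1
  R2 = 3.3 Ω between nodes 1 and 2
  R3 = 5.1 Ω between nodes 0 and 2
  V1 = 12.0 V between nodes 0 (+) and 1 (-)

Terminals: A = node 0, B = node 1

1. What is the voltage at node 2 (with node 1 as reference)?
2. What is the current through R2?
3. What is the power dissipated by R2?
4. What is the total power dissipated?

Nodal analysis, taking node 1 as the 0 V reference.
Source V1 fixes V_0 = 12 V.
KCL at each unknown node (sum of currents leaving = 0; resistances in Ω):
  Node 2: (V_2 - 0)/3.3 + (V_2 - 12)/5.1 = 0
Collecting terms: 0.4991 × V_2 = 2.353  =>  V_2 = 4.714 V
Part 1:
  Read off the nodal solution: V_2 = 4.714 V
Part 2:
  I_R2 = (V_1 - V_2)/R2 = (0 - 4.714)/3.3 = -1.429 A
  Magnitude: I_R2 = 1.429 A
Part 3:
  I_R2 = (V_1 - V_2)/R2 = (0 - 4.714)/3.3 = -1.429 A
  P_R2 = I_R2² × R2 = (-1.429)² × 3.3 = 6.735 W
Part 4:
  Power in each resistor, P = (ΔV)²/R:
    P_R1 = (12 - 0)²/13 = 11.08 W
    P_R2 = (0 - 4.714)²/3.3 = 6.735 W
    P_R3 = (12 - 4.714)²/5.1 = 10.41 W
  P_total = P_R1 + P_R2 + P_R3 = 28.22 W

Final answers:
1. V_2 = 4.714 V
2. I_R2 = 1.429 A
3. P_R2 = 6.735 W
4. P_total = 28.22 W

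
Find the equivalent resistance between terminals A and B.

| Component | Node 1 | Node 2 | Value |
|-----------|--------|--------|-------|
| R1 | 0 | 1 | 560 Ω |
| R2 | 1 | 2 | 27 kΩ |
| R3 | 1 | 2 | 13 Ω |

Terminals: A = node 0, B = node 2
Reduce the network between node 0 (A) and node 2 (B) by series/parallel combination:
  Rp1 = R2 ‖ R3 (parallel, both between nodes 1 and 2) = 1/(1/27000 + 1/13) = 12.99 Ω
  Rs1 = R1 + Rp1 (series, joined only at node 1) = 560 + 12.99 = 573 Ω
R_eq = 573 Ω

Final answer: 573 Ω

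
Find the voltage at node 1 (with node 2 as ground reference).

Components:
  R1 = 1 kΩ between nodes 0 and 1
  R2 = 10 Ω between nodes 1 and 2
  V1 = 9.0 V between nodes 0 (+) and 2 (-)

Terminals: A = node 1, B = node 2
Nodal analysis, taking node 2 as the 0 V reference.
Source V1 fixes V_0 = 9 V.
KCL at each unknown node (sum of currents leaving = 0; resistances in Ω):
  Node 1: (V_1 - 9)/1000 + (V_1 - 0)/10 = 0
Collecting terms: 0.101 × V_1 = 0.009  =>  V_1 = 0.08911 V
The requested potential is V_1 = 0.08911 V.

Final answer: V_1 = 0.08911 V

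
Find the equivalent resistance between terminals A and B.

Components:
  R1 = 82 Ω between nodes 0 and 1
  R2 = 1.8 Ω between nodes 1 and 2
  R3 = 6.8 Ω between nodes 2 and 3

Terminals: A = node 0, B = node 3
Reduce the network between node 0 (A) and node 3 (B) by series/parallel combination:
  Rs1 = R1 + R2 (series, joined only at node 1) = 82 + 1.8 = 83.8 Ω
  Rs2 = R3 + Rs1 (series, joined only at node 2) = 6.8 + 83.8 = 90.6 Ω
R_eq = 90.6 Ω

Final answer: 90.6 Ω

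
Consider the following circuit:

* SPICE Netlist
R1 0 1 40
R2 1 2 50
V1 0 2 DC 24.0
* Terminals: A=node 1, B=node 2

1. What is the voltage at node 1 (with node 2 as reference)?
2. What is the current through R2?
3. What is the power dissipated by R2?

Nodal analysis, taking node 2 as the 0 V reference.
Source V1 fixes V_0 = 24 V.
KCL at each unknown node (sum of currents leaving = 0; resistances in Ω):
  Node 1: (V_1 - 24)/40 + (V_1 - 0)/50 = 0
Collecting terms: 0.045 × V_1 = 0.6  =>  V_1 = 13.33 V
Part 1:
  Read off the nodal solution: V_1 = 13.33 V
Part 2:
  I_R2 = (V_1 - V_2)/R2 = (13.33 - 0)/50 = 0.2667 A
  Magnitude: I_R2 = 0.2667 A
Part 3:
  I_R2 = (V_1 - V_2)/R2 = (13.33 - 0)/50 = 0.2667 A
  P_R2 = I_R2² × R2 = (0.2667)² × 50 = 3.556 W

Final answers:
1. V_1 = 13.33 V
2. I_R2 = 0.2667 A
3. P_R2 = 3.556 W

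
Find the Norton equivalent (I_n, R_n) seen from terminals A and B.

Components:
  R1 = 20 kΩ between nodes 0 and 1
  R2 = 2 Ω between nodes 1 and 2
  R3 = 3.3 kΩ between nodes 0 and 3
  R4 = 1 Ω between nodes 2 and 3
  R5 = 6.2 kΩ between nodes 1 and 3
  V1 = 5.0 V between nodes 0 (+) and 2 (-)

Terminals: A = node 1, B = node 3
Find the Thévenin equivalent first; then I_n = V_th/R_th and R_n = R_th.
Step 1 — V_th is the open-circuit voltage V_A - V_B (nothing connected across the terminals).
Nodal analysis, taking node 2 as the 0 V reference.
Source V1 fixes V_0 = 5 V.
KCL at each unknown node (sum of currents leaving = 0; resistances in Ω):
  Node 1: (V_1 - 5)/20000 + (V_1 - 0)/2 + (V_1 - V_3)/6200 = 0
  Node 3: (V_3 - 5)/3300 + (V_3 - 0)/1 + (V_3 - V_1)/6200 = 0
Collecting terms (coefficients in siemens):
  0.5002·V_1 - 0.0001613·V_3 = 0.00025
  1·V_3 - 0.0001613·V_1 = 0.001515
Determinant D = (0.5002)(1) - (-0.0001613)(-0.0001613) = 0.5004
V_1 = [(0.00025)(1) - (-0.0001613)(0.001515)]/D = 0.0005003 V
V_3 = [(0.5002)(0.001515) - (0.00025)(-0.0001613)]/D = 0.001515 V
V_th = V_1 - V_3 = 0.0005003 - 0.001515 = -0.001014 V
Step 2 — R_th: zero the source — replace V1 by a short circuit (node 2 merges into node 0) — and find the resistance seen between A (node 1) and B (node 3).
Reduce the network between node 1 (A) and node 3 (B) by series/parallel combination:
  Rp1 = R1 ‖ R2 (parallel, both between nodes 0 and 1) = 1/(1/20000 + 1/2) = 2 Ω
  Rp2 = R3 ‖ R4 (parallel, both between nodes 0 and 3) = 1/(1/3300 + 1/1) = 0.9997 Ω
  Rs1 = Rp1 + Rp2 (series, joined only at node 0) = 2 + 0.9997 = 2.999 Ω
  Rp3 = R5 ‖ Rs1 (parallel, both between nodes 1 and 3) = 1/(1/6200 + 1/2.999) = 2.998 Ω
R_th = 2.998 Ω
I_n = V_th/R_th = -0.001014/2.998 = -0.0003383 A, and R_n = R_th = 2.998 Ω

Final answer: I_n = -0.0003383 A, R_n = 2.998 Ω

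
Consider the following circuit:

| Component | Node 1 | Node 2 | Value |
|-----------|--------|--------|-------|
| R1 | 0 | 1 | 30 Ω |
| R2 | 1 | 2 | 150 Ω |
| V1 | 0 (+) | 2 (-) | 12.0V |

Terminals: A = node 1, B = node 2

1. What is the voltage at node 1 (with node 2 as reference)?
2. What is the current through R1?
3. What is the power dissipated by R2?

Nodal analysis, taking node 2 as the 0 V reference.
Source V1 fixes V_0 = 12 V.
KCL at each unknown node (sum of currents leaving = 0; resistances in Ω):
  Node 1: (V_1 - 12)/30 + (V_1 - 0)/150 = 0
Collecting terms: 0.04 × V_1 = 0.4  =>  V_1 = 10 V
Part 1:
  Read off the nodal solution: V_1 = 10 V
Part 2:
  I_R1 = (V_0 - V_1)/R1 = (12 - 10)/30 = 0.06667 A
  Magnitude: I_R1 = 0.06667 A
Part 3:
  I_R2 = (V_1 - V_2)/R2 = (10 - 0)/150 = 0.06667 A
  P_R2 = I_R2² × R2 = (0.06667)² × 150 = 0.6667 W

Final answers:
1. V_1 = 10 V
2. I_R1 = 0.06667 A
3. P_R2 = 0.6667 W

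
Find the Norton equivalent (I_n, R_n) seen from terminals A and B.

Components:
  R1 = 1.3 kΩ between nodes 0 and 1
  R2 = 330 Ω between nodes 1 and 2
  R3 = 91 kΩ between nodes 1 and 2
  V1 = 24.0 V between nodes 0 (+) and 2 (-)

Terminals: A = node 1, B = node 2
Find the Thévenin equivalent first; then I_n = V_th/R_th and R_n = R_th.
Step 1 — V_th is the open-circuit voltage V_A - V_B (nothing connected across the terminals).
Nodal analysis, taking node 2 as the 0 V reference.
Source V1 fixes V_0 = 24 V.
KCL at each unknown node (sum of currents leaving = 0; resistances in Ω):
  Node 1: (V_1 - 24)/1300 + (V_1 - 0)/330 + (V_1 - 0)/91000 = 0
Collecting terms: 0.003811 × V_1 = 0.01846  =>  V_1 = 4.845 V
V_th = V_1 - V_2 = 4.845 - 0 = 4.845 V
Step 2 — R_th: zero the source — replace V1 by a short circuit (node 2 merges into node 0) — and find the resistance seen between A (node 1) and B (node 0).
Reduce the network between node 1 (A) and node 0 (B) by series/parallel combination:
  Rp1 = R1 ‖ R2 ‖ R3 (parallel, all between nodes 0 and 1) = 1/(1/1300 + 1/330 + 1/91000) = 262.4 Ω
R_th = 262.4 Ω
I_n = V_th/R_th = 4.845/262.4 = 0.01846 A, and R_n = R_th = 262.4 Ω

Final answer: I_n = 0.01846 A, R_n = 262.4 Ω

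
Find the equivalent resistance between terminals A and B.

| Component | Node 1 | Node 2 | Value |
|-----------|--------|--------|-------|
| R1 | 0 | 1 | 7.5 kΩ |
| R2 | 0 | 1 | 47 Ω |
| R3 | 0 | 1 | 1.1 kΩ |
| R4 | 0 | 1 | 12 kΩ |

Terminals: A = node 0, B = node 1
Reduce the network between node 0 (A) and node 1 (B) by series/parallel combination:
  Rp1 = R1 ‖ R2 ‖ R3 ‖ R4 (parallel, all between nodes 0 and 1) = 1/(1/7500 + 1/47 + 1/1100 + 1/12000) = 44.64 Ω
R_eq = 44.64 Ω

Final answer: 44.64 Ω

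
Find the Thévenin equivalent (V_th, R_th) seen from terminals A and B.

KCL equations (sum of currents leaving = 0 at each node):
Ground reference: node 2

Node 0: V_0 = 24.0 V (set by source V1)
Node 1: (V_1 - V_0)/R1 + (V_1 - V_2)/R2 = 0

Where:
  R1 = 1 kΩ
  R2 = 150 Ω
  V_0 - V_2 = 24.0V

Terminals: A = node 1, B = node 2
Step 1 — V_th is the open-circuit voltage V_A - V_B (nothing connected across the terminals).
Nodal analysis, taking node 2 as the 0 V reference.
Source V1 fixes V_0 = 24 V.
KCL at each unknown node (sum of currents leaving = 0; resistances in Ω):
  Node 1: (V_1 - 24)/1000 + (V_1 - 0)/150 = 0
Collecting terms: 0.007667 × V_1 = 0.024  =>  V_1 = 3.13 V
V_th = V_1 - V_2 = 3.13 - 0 = 3.13 V
Step 2 — R_th: zero the source — replace V1 by a short circuit (node 2 merges into node 0) — and find the resistance seen between A (node 1) and B (node 0).
Reduce the network between node 1 (A) and node 0 (B) by series/parallel combination:
  Rp1 = R1 ‖ R2 (parallel, both between nodes 0 and 1) = 1/(1/1000 + 1/150) = 130.4 Ω
R_th = 130.4 Ω

Final answer: V_th = 3.13 V, R_th = 130.4 Ω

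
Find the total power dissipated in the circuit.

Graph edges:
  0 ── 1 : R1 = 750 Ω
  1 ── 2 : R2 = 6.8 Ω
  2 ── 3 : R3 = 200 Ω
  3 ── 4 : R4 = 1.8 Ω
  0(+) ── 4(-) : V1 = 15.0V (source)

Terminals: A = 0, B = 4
Nodal analysis, taking node 4 as the 0 V reference.
Source V1 fixes V_0 = 15 V.
KCL at each unknown node (sum of currents leaving = 0; resistances in Ω):
  Node 1: (V_1 - 15)/750 + (V_1 - V_2)/6.8 = 0
  Node 2: (V_2 - V_1)/6.8 + (V_2 - V_3)/200 = 0
  Node 3: (V_3 - V_2)/200 + (V_3 - 0)/1.8 = 0
Collecting terms (coefficients in siemens):
  0.1484·V_1 - 0.1471·V_2 = 0.02
  0.1521·V_2 - 0.1471·V_1 - 0.005·V_3 = 0
  0.5606·V_3 - 0.005·V_2 = 0
Solving these 3 simultaneous equations (Gaussian elimination) gives:
  V_1 = 3.264 V, V_2 = 3.158 V, V_3 = 0.02817 V
Power in each resistor, P = (ΔV)²/R:
  P_R1 = (15 - 3.264)²/750 = 0.1836 W
  P_R2 = (3.264 - 3.158)²/6.8 = 0.001665 W
  P_R3 = (3.158 - 0.02817)²/200 = 0.04897 W
  P_R4 = (0.02817 - 0)²/1.8 = 0.0004407 W
P_total = P_R1 + P_R2 + P_R3 + P_R4 = 0.2347 W

Final answer: 0.2347 W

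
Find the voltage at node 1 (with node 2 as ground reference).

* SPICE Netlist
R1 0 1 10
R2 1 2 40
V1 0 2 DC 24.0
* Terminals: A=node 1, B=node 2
Nodal analysis, taking node 2 as the 0 V reference.
Source V1 fixes V_0 = 24 V.
KCL at each unknown node (sum of currents leaving = 0; resistances in Ω):
  Node 1: (V_1 - 24)/10 + (V_1 - 0)/40 = 0
Collecting terms: 0.125 × V_1 = 2.4  =>  V_1 = 19.2 V
The requested potential is V_1 = 19.2 V.

Final answer: V_1 = 19.2 V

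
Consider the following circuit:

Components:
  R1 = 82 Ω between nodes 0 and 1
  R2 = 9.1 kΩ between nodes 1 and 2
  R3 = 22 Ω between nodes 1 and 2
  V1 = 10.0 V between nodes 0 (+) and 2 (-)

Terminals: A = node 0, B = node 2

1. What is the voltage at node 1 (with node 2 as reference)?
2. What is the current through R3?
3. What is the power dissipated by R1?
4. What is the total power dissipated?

Nodal analysis, taking node 2 as the 0 V reference.
Source V1 fixes V_0 = 10 V.
KCL at each unknown node (sum of currents leaving = 0; resistances in Ω):
  Node 1: (V_1 - 10)/82 + (V_1 - 0)/9100 + (V_1 - 0)/22 = 0
Collecting terms: 0.05776 × V_1 = 0.122  =>  V_1 = 2.111 V
Part 1:
  Read off the nodal solution: V_1 = 2.111 V
Part 2:
  I_R3 = (V_1 - V_2)/R3 = (2.111 - 0)/22 = 0.09597 A
  Magnitude: I_R3 = 0.09597 A
Part 3:
  I_R1 = (V_0 - V_1)/R1 = (10 - 2.111)/82 = 0.0962 A
  P_R1 = I_R1² × R1 = (0.0962)² × 82 = 0.7589 W
Part 4:
  Power in each resistor, P = (ΔV)²/R:
    P_R1 = (10 - 2.111)²/82 = 0.7589 W
    P_R2 = (2.111 - 0)²/9100 = 0.0004899 W
    P_R3 = (2.111 - 0)²/22 = 0.2026 W
  P_total = P_R1 + P_R2 + P_R3 = 0.962 W

Final answers:
1. V_1 = 2.111 V
2. I_R3 = 0.09597 A
3. P_R1 = 0.7589 W
4. P_total = 0.962 W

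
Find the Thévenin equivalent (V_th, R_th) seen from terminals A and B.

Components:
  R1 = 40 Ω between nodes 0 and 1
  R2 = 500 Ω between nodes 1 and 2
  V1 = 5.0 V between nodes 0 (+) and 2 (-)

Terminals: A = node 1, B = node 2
Step 1 — V_th is the open-circuit voltage V_A - V_B (nothing connected across the terminals).
Nodal analysis, taking node 2 as the 0 V reference.
Source V1 fixes V_0 = 5 V.
KCL at each unknown node (sum of currents leaving = 0; resistances in Ω):
  Node 1: (V_1 - 5)/40 + (V_1 - 0)/500 = 0
Collecting terms: 0.027 × V_1 = 0.125  =>  V_1 = 4.63 V
V_th = V_1 - V_2 = 4.63 - 0 = 4.63 V
Step 2 — R_th: zero the source — replace V1 by a short circuit (node 2 merges into node 0) — and find the resistance seen between A (node 1) and B (node 0).
Reduce the network between node 1 (A) and node 0 (B) by series/parallel combination:
  Rp1 = R1 ‖ R2 (parallel, both between nodes 0 and 1) = 1/(1/40 + 1/500) = 37.04 Ω
R_th = 37.04 Ω

Final answer: V_th = 4.63 V, R_th = 37.04 Ω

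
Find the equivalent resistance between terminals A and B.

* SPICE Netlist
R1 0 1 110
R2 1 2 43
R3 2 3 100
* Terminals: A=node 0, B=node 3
Reduce the network between node 0 (A) and node 3 (B) by series/parallel combination:
  Rs1 = R1 + R2 (series, joined only at node 1) = 110 + 43 = 153 Ω
  Rs2 = R3 + Rs1 (series, joined only at node 2) = 100 + 153 = 253 Ω
R_eq = 253 Ω

Final answer: 253 Ω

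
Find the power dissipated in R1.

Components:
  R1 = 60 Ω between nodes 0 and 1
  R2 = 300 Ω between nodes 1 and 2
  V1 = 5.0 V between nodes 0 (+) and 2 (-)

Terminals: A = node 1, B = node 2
Nodal analysis, taking node 2 as the 0 V reference.
Source V1 fixes V_0 = 5 V.
KCL at each unknown node (sum of currents leaving = 0; resistances in Ω):
  Node 1: (V_1 - 5)/60 + (V_1 - 0)/300 = 0
Collecting terms: 0.02 × V_1 = 0.08333  =>  V_1 = 4.167 V
I_R1 = (V_0 - V_1)/R1 = (5 - 4.167)/60 = 0.01389 A
P_R1 = I_R1² × R1 = (0.01389)² × 60 = 0.01157 W

Final answer: 0.01157 W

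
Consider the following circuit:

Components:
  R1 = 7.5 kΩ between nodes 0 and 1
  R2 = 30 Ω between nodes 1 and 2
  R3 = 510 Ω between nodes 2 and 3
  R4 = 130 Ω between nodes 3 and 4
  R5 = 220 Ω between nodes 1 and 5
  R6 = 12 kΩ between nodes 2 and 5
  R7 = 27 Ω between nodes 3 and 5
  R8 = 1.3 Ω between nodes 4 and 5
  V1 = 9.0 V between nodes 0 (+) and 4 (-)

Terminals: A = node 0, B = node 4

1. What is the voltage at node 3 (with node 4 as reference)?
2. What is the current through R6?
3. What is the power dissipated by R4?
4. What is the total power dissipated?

Nodal analysis, taking node 4 as the 0 V reference.
Source V1 fixes V_0 = 9 V.
KCL at each unknown node (sum of currents leaving = 0; resistances in Ω):
  Node 1: (V_1 - 9)/7500 + (V_1 - V_2)/30 + (V_1 - V_5)/220 = 0
  Node 2: (V_2 - V_1)/30 + (V_2 - V_3)/510 + (V_2 - V_5)/12000 = 0
  Node 3: (V_3 - V_2)/510 + (V_3 - 0)/130 + (V_3 - V_5)/27 = 0
  Node 5: (V_5 - V_1)/220 + (V_5 - V_2)/12000 + (V_5 - V_3)/27 + (V_5 - 0)/1.3 = 0
Collecting terms (coefficients in siemens):
  0.03801·V_1 - 0.03333·V_2 - 0.004545·V_5 = 0.0012
  0.03538·V_2 - 0.03333·V_1 - 0.001961·V_3 - 0.00008333·V_5 = 0
  0.04669·V_3 - 0.001961·V_2 - 0.03704·V_5 = 0
  0.8109·V_5 - 0.004545·V_1 - 0.00008333·V_2 - 0.03704·V_3 = 0
Solving these 4 simultaneous equations (Gaussian elimination) gives:
  V_1 = 0.1851 V, V_2 = 0.1749 V, V_3 = 0.008488 V, V_5 = 0.001443 V
Part 1:
  Read off the nodal solution: V_3 = 0.008488 V
Part 2:
  I_R6 = (V_2 - V_5)/R6 = (0.1749 - 0.001443)/12000 = 0.00001445 A
  Magnitude: I_R6 = 0.00001445 A
Part 3:
  I_R4 = (V_3 - V_4)/R4 = (0.008488 - 0)/130 = 0.00006529 A
  P_R4 = I_R4² × R4 = (0.00006529)² × 130 = 0.0000005542 W
Part 4:
  Power in each resistor, P = (ΔV)²/R:
    P_R1 = (9 - 0.1851)²/7500 = 0.01036 W
    P_R2 = (0.1851 - 0.1749)²/30 = 0.000003481 W
    P_R3 = (0.1749 - 0.008488)²/510 = 0.00005427 W
    P_R4 = (0.008488 - 0)²/130 = 0.0000005542 W
    P_R5 = (0.1851 - 0.001443)²/220 = 0.0001533 W
    P_R6 = (0.1749 - 0.001443)²/12000 = 0.000002506 W
    P_R7 = (0.008488 - 0.001443)²/27 = 0.000001838 W
    P_R8 = (0 - 0.001443)²/1.3 = 0.000001602 W
  P_total = P_R1 + P_R2 + P_R3 + P_R4 + P_R5 + P_R6 + P_R7 + P_R8 = 0.01058 W

Final answers:
1. V_3 = 0.008488 V
2. I_R6 = 1.445e-05 A
3. P_R4 = 5.542e-07 W
4. P_total = 0.01058 W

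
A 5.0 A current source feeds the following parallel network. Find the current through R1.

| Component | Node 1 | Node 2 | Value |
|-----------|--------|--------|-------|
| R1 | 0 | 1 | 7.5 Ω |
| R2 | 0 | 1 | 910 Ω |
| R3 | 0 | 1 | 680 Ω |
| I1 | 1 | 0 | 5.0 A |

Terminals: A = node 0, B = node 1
All resistors sit directly between nodes 0 and 1, so they are in parallel and share one voltage V; the full source current 5 A splits among them.
1/R_par = 1/7.5 + 1/910 + 1/680 = 0.1359 S  =>  R_par = 7.358 Ω
V = I × R_par = 5 × 7.358 = 36.79 V
I_R1 = V/R1 = 36.79/7.5 = 4.905 A

Final answer: 4.905 A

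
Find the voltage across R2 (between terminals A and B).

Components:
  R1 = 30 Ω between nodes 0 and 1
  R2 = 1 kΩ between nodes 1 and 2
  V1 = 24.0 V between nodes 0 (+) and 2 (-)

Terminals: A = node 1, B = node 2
R1 and R2 are in series across V1 (node 0 → node 1 → node 2), and the output A–B is taken across R2, so this is a voltage divider.
Series current: I = V1/(R1 + R2) = 24/(30 + 1000) = 24/1030 = 0.0233 A
V_R2 = I × R2 = V1 × R2/(R1 + R2) = 24 × 1000/1030 = 23.3 V

Final answer: 23.3 V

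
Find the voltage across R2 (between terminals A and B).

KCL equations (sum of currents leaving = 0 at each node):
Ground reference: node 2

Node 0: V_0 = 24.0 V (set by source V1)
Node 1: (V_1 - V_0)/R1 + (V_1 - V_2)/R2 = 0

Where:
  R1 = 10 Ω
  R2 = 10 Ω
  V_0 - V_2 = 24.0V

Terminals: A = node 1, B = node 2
R1 and R2 are in series across V1 (node 0 → node 1 → node 2), and the output A–B is taken across R2, so this is a voltage divider.
Series current: I = V1/(R1 + R2) = 24/(10 + 10) = 24/20 = 1.2 A
V_R2 = I × R2 = V1 × R2/(R1 + R2) = 24 × 10/20 = 12 V

Final answer: 12 V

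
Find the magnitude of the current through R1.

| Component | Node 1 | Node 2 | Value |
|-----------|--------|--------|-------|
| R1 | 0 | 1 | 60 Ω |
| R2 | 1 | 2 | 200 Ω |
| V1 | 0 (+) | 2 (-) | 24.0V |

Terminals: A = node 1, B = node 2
Nodal analysis, taking node 2 as the 0 V reference.
Source V1 fixes V_0 = 24 V.
KCL at each unknown node (sum of currents leaving = 0; resistances in Ω):
  Node 1: (V_1 - 24)/60 + (V_1 - 0)/200 = 0
Collecting terms: 0.02167 × V_1 = 0.4  =>  V_1 = 18.46 V
I_R1 = (V_0 - V_1)/R1 = (24 - 18.46)/60 = 0.09231 A
|I_R1| = 0.09231 A

Final answer: |I_R1| = 0.09231 A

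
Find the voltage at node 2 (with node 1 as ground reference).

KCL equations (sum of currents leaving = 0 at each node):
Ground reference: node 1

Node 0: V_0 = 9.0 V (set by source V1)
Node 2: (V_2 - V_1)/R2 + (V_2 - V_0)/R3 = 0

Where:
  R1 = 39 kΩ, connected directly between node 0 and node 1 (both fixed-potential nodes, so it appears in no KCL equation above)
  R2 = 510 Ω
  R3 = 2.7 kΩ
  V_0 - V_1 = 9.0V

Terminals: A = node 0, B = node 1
Nodal analysis, taking node 1 as the 0 V reference.
Source V1 fixes V_0 = 9 V.
KCL at each unknown node (sum of currents leaving = 0; resistances in Ω):
  Node 2: (V_2 - 0)/510 + (V_2 - 9)/2700 = 0
Collecting terms: 0.002331 × V_2 = 0.003333  =>  V_2 = 1.43 V
The requested potential is V_2 = 1.43 V.

Final answer: V_2 = 1.43 V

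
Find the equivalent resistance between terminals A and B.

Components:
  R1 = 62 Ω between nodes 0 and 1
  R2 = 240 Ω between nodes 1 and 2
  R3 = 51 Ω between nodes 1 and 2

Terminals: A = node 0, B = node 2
Reduce the network between node 0 (A) and node 2 (B) by series/parallel combination:
  Rp1 = R2 ‖ R3 (parallel, both between nodes 1 and 2) = 1/(1/240 + 1/51) = 42.06 Ω
  Rs1 = R1 + Rp1 (series, joined only at node 1) = 62 + 42.06 = 104.1 Ω
R_eq = 104.1 Ω

Final answer: 104.1 Ω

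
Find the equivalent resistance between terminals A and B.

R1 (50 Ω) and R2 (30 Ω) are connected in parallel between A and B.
Reduce the network between node 0 (A) and node 1 (B) by series/parallel combination:
  Rp1 = R1 ‖ R2 (parallel, both between nodes 0 and 1) = 1/(1/50 + 1/30) = 18.75 Ω
R_eq = 18.75 Ω

Final answer: 18.75 Ω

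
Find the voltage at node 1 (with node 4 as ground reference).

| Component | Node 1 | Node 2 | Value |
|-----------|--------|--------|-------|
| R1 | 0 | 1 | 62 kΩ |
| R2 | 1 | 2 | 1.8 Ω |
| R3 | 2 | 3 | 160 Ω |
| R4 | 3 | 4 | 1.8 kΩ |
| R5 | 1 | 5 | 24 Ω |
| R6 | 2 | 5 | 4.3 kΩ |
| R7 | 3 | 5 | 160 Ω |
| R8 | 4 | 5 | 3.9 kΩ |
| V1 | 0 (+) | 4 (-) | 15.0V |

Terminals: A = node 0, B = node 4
Nodal analysis, taking node 4 as the 0 V reference.
Source V1 fixes V_0 = 15 V.
KCL at each unknown node (sum of currents leaving = 0; resistances in Ω):
  Node 1: (V_1 - 15)/62000 + (V_1 - V_2)/1.8 + (V_1 - V_5)/24 = 0
  Node 2: (V_2 - V_1)/1.8 + (V_2 - V_3)/160 + (V_2 - V_5)/4300 = 0
  Node 3: (V_3 - V_2)/160 + (V_3 - 0)/1800 + (V_3 - V_5)/160 = 0
  Node 5: (V_5 - V_1)/24 + (V_5 - V_2)/4300 + (V_5 - V_3)/160 + (V_5 - 0)/3900 = 0
Collecting terms (coefficients in siemens):
  0.5972·V_1 - 0.5556·V_2 - 0.04167·V_5 = 0.0002419
  0.562·V_2 - 0.5556·V_1 - 0.00625·V_3 - 0.0002326·V_5 = 0
  0.01306·V_3 - 0.00625·V_2 - 0.00625·V_5 = 0
  0.04841·V_5 - 0.04167·V_1 - 0.0002326·V_2 - 0.00625·V_3 = 0
Solving these 4 simultaneous equations (Gaussian elimination) gives:
  V_1 = 0.3031 V, V_2 = 0.3029 V, V_3 = 0.2884 V, V_5 = 0.2996 V
The requested potential is V_1 = 0.3031 V.

Final answer: V_1 = 0.3031 V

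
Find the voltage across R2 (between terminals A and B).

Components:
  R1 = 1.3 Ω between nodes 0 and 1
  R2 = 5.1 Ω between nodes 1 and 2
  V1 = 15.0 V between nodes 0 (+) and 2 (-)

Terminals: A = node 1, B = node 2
R1 and R2 are in series across V1 (node 0 → node 1 → node 2), and the output A–B is taken across R2, so this is a voltage divider.
Series current: I = V1/(R1 + R2) = 15/(1.3 + 5.1) = 15/6.4 = 2.344 A
V_R2 = I × R2 = V1 × R2/(R1 + R2) = 15 × 5.1/6.4 = 11.95 V

Final answer: 11.95 V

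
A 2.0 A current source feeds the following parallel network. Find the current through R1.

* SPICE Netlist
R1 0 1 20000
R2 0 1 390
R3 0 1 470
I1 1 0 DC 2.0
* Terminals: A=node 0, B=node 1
All resistors sit directly between nodes 0 and 1, so they are in parallel and share one voltage V; the full source current 2 A splits among them.
1/R_par = 1/20000 + 1/390 + 1/470 = 0.004742 S  =>  R_par = 210.9 Ω
V = I × R_par = 2 × 210.9 = 421.8 V
I_R1 = V/R1 = 421.8/20000 = 0.02109 A

Final answer: 0.02109 A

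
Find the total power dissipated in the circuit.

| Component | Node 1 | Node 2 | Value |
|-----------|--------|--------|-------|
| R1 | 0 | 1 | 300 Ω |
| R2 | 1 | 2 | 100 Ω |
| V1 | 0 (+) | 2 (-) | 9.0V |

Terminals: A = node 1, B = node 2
Nodal analysis, taking node 2 as the 0 V reference.
Source V1 fixes V_0 = 9 V.
KCL at each unknown node (sum of currents leaving = 0; resistances in Ω):
  Node 1: (V_1 - 9)/300 + (V_1 - 0)/100 = 0
Collecting terms: 0.01333 × V_1 = 0.03  =>  V_1 = 2.25 V
Power in each resistor, P = (ΔV)²/R:
  P_R1 = (9 - 2.25)²/300 = 0.1519 W
  P_R2 = (2.25 - 0)²/100 = 0.05063 W
P_total = P_R1 + P_R2 = 0.2025 W

Final answer: 0.2025 W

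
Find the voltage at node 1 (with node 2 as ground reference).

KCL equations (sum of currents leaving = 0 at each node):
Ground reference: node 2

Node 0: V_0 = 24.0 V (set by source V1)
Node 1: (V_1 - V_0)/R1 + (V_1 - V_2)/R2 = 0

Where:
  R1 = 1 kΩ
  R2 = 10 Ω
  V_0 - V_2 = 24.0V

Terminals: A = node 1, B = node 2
Nodal analysis, taking node 2 as the 0 V reference.
Source V1 fixes V_0 = 24 V.
KCL at each unknown node (sum of currents leaving = 0; resistances in Ω):
  Node 1: (V_1 - 24)/1000 + (V_1 - 0)/10 = 0
Collecting terms: 0.101 × V_1 = 0.024  =>  V_1 = 0.2376 V
The requested potential is V_1 = 0.2376 V.

Final answer: V_1 = 0.2376 V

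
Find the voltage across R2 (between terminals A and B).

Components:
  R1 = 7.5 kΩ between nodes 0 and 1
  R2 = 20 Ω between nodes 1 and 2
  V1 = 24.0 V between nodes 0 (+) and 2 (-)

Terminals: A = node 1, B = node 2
R1 and R2 are in series across V1 (node 0 → node 1 → node 2), and the output A–B is taken across R2, so this is a voltage divider.
Series current: I = V1/(R1 + R2) = 24/(7500 + 20) = 24/7520 = 0.003191 A
V_R2 = I × R2 = V1 × R2/(R1 + R2) = 24 × 20/7520 = 0.06383 V

Final answer: 0.06383 V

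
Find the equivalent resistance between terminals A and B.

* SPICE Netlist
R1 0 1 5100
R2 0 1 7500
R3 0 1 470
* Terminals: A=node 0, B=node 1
Reduce the network between node 0 (A) and node 1 (B) by series/parallel combination:
  Rp1 = R1 ‖ R2 ‖ R3 (parallel, all between nodes 0 and 1) = 1/(1/5100 + 1/7500 + 1/470) = 407 Ω
R_eq = 407 Ω

Final answer: 407 Ω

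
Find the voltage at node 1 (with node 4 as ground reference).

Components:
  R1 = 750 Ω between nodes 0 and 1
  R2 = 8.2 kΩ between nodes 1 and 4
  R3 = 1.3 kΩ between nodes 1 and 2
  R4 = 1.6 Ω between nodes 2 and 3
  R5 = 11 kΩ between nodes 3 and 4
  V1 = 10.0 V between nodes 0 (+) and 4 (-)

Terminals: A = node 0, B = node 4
Nodal analysis, taking node 4 as the 0 V reference.
Source V1 fixes V_0 = 10 V.
KCL at each unknown node (sum of currents leaving = 0; resistances in Ω):
  Node 1: (V_1 - 10)/750 + (V_1 - 0)/8200 + (V_1 - V_2)/1300 = 0
  Node 2: (V_2 - V_1)/1300 + (V_2 - V_3)/1.6 = 0
  Node 3: (V_3 - V_2)/1.6 + (V_3 - 0)/11000 = 0
Collecting terms (coefficients in siemens):
  0.002225·V_1 - 0.0007692·V_2 = 0.01333
  0.6258·V_2 - 0.0007692·V_1 - 0.625·V_3 = 0
  0.6251·V_3 - 0.625·V_2 = 0
Solving these 3 simultaneous equations (Gaussian elimination) gives:
  V_1 = 8.677 V, V_2 = 7.76 V, V_3 = 7.759 V
The requested potential is V_1 = 8.677 V.

Final answer: V_1 = 8.677 V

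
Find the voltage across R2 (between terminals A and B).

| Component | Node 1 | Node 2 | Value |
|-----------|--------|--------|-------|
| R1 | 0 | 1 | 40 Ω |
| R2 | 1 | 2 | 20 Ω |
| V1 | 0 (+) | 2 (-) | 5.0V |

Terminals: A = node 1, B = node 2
R1 and R2 are in series across V1 (node 0 → node 1 → node 2), and the output A–B is taken across R2, so this is a voltage divider.
Series current: I = V1/(R1 + R2) = 5/(40 + 20) = 5/60 = 0.08333 A
V_R2 = I × R2 = V1 × R2/(R1 + R2) = 5 × 20/60 = 1.667 V

Final answer: 1.667 V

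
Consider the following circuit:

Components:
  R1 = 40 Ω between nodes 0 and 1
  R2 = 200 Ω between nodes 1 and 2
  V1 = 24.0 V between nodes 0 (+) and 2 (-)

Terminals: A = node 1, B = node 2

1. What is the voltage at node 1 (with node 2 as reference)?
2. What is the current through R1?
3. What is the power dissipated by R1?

Nodal analysis, taking node 2 as the 0 V reference.
Source V1 fixes V_0 = 24 V.
KCL at each unknown node (sum of currents leaving = 0; resistances in Ω):
  Node 1: (V_1 - 24)/40 + (V_1 - 0)/200 = 0
Collecting terms: 0.03 × V_1 = 0.6  =>  V_1 = 20 V
Part 1:
  Read off the nodal solution: V_1 = 20 V
Part 2:
  I_R1 = (V_0 - V_1)/R1 = (24 - 20)/40 = 0.1 A
  Magnitude: I_R1 = 0.1 A
Part 3:
  I_R1 = (V_0 - V_1)/R1 = (24 - 20)/40 = 0.1 A
  P_R1 = I_R1² × R1 = (0.1)² × 40 = 0.4 W

Final answers:
1. V_1 = 20 V
2. I_R1 = 0.1 A
3. P_R1 = 0.4 W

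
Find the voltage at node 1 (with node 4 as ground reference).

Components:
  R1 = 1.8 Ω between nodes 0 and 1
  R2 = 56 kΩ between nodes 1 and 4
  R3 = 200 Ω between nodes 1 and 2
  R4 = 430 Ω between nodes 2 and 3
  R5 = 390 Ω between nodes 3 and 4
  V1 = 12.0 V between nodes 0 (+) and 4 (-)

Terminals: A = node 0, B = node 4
Nodal analysis, taking node 4 as the 0 V reference.
Source V1 fixes V_0 = 12 V.
KCL at each unknown node (sum of currents leaving = 0; resistances in Ω):
  Node 1: (V_1 - 12)/1.8 + (V_1 - 0)/56000 + (V_1 - V_2)/200 = 0
  Node 2: (V_2 - V_1)/200 + (V_2 - V_3)/430 = 0
  Node 3: (V_3 - V_2)/430 + (V_3 - 0)/390 = 0
Collecting terms (coefficients in siemens):
  0.5606·V_1 - 0.005·V_2 = 6.667
  0.007326·V_2 - 0.005·V_1 - 0.002326·V_3 = 0
  0.00489·V_3 - 0.002326·V_2 = 0
Solving these 3 simultaneous equations (Gaussian elimination) gives:
  V_1 = 11.98 V, V_2 = 9.63 V, V_3 = 4.58 V
The requested potential is V_1 = 11.98 V.

Final answer: V_1 = 11.98 V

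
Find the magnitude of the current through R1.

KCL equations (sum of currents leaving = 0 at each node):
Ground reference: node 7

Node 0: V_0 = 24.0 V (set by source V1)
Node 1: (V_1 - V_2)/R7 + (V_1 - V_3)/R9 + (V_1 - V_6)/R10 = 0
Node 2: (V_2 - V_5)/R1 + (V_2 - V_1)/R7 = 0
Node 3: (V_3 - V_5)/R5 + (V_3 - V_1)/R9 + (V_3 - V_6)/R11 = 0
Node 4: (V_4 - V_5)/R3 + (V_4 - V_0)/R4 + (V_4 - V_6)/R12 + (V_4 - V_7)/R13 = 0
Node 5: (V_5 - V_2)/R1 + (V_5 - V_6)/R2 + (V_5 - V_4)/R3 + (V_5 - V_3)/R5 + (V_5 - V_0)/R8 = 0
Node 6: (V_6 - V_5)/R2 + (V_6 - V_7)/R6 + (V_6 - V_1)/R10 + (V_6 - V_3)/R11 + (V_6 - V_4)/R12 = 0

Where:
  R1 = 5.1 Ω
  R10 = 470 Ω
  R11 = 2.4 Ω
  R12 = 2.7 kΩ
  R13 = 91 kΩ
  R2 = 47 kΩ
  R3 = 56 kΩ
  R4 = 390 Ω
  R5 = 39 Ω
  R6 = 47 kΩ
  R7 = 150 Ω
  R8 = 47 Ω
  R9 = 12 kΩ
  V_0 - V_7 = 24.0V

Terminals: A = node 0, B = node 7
Nodal analysis, taking node 7 as the 0 V reference.
Source V1 fixes V_0 = 24 V.
KCL at each unknown node (sum of currents leaving = 0; resistances in Ω):
  Node 1: (V_1 - V_2)/150 + (V_1 - V_3)/12000 + (V_1 - V_6)/470 = 0
  Node 2: (V_2 - V_5)/5.1 + (V_2 - V_1)/150 = 0
  Node 3: (V_3 - V_5)/39 + (V_3 - V_1)/12000 + (V_3 - V_6)/2.4 = 0
  Node 4: (V_4 - V_5)/56000 + (V_4 - 24)/390 + (V_4 - V_6)/2700 + (V_4 - 0)/91000 = 0
  Node 5: (V_5 - V_2)/5.1 + (V_5 - V_6)/47000 + (V_5 - V_4)/56000 + (V_5 - V_3)/39 + (V_5 - 24)/47 = 0
  Node 6: (V_6 - V_5)/47000 + (V_6 - 0)/47000 + (V_6 - V_1)/470 + (V_6 - V_3)/2.4 + (V_6 - V_4)/2700 = 0
Collecting terms (coefficients in siemens):
  0.008878·V_1 - 0.006667·V_2 - 0.00008333·V_3 - 0.002128·V_6 = 0
  0.2027·V_2 - 0.006667·V_1 - 0.1961·V_5 = 0
  0.4424·V_3 - 0.00008333·V_1 - 0.02564·V_5 - 0.4167·V_6 = 0
  0.002963·V_4 - 0.00001786·V_5 - 0.0003704·V_6 = 0.06154
  0.243·V_5 - 0.1961·V_2 - 0.02564·V_3 - 0.00001786·V_4 - 0.00002128·V_6 = 0.5106
  0.4192·V_6 - 0.002128·V_1 - 0.4167·V_3 - 0.0003704·V_4 - 0.00002128·V_5 = 0
Solving these 6 simultaneous equations (Gaussian elimination) gives:
  V_1 = 23.97 V, V_2 = 23.97 V, V_3 = 23.96 V, V_4 = 23.91 V
  V_5 = 23.98 V, V_6 = 23.95 V
I_R1 = (V_2 - V_5)/R1 = (23.97 - 23.98)/5.1 = -0.0000336 A
|I_R1| = 0.0000336 A

Final answer: |I_R1| = 3.36e-05 A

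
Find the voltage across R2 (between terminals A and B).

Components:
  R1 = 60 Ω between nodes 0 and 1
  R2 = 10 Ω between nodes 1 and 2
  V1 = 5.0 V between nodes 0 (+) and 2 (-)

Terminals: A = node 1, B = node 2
R1 and R2 are in series across V1 (node 0 → node 1 → node 2), and the output A–B is taken across R2, so this is a voltage divider.
Series current: I = V1/(R1 + R2) = 5/(60 + 10) = 5/70 = 0.07143 A
V_R2 = I × R2 = V1 × R2/(R1 + R2) = 5 × 10/70 = 0.7143 V

Final answer: 0.7143 V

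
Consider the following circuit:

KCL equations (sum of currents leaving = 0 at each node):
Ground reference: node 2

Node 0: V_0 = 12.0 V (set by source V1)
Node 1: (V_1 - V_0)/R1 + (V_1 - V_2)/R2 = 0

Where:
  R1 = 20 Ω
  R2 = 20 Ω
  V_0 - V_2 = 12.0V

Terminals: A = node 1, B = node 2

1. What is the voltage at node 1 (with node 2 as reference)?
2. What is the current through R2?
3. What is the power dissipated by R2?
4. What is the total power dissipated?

Nodal analysis, taking node 2 as the 0 V reference.
Source V1 fixes V_0 = 12 V.
KCL at each unknown node (sum of currents leaving = 0; resistances in Ω):
  Node 1: (V_1 - 12)/20 + (V_1 - 0)/20 = 0
Collecting terms: 0.1 × V_1 = 0.6  =>  V_1 = 6 V
Part 1:
  Read off the nodal solution: V_1 = 6 V
Part 2:
  I_R2 = (V_1 - V_2)/R2 = (6 - 0)/20 = 0.3 A
  Magnitude: I_R2 = 0.3 A
Part 3:
  I_R2 = (V_1 - V_2)/R2 = (6 - 0)/20 = 0.3 A
  P_R2 = I_R2² × R2 = (0.3)² × 20 = 1.8 W
Part 4:
  Power in each resistor, P = (ΔV)²/R:
    P_R1 = (12 - 6)²/20 = 1.8 W
    P_R2 = (6 - 0)²/20 = 1.8 W
  P_total = P_R1 + P_R2 = 3.6 W

Final answers:
1. V_1 = 6 V
2. I_R2 = 0.3 A
3. P_R2 = 1.8 W
4. P_total = 3.6 W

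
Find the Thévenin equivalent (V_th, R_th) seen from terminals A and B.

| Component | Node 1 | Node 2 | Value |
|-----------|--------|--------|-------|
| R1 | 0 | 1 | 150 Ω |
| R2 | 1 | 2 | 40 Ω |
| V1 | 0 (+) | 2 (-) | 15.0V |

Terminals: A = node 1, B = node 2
Step 1 — V_th is the open-circuit voltage V_A - V_B (nothing connected across the terminals).
Nodal analysis, taking node 2 as the 0 V reference.
Source V1 fixes V_0 = 15 V.
KCL at each unknown node (sum of currents leaving = 0; resistances in Ω):
  Node 1: (V_1 - 15)/150 + (V_1 - 0)/40 = 0
Collecting terms: 0.03167 × V_1 = 0.1  =>  V_1 = 3.158 V
V_th = V_1 - V_2 = 3.158 - 0 = 3.158 V
Step 2 — R_th: zero the source — replace V1 by a short circuit (node 2 merges into node 0) — and find the resistance seen between A (node 1) and B (node 0).
Reduce the network between node 1 (A) and node 0 (B) by series/parallel combination:
  Rp1 = R1 ‖ R2 (parallel, both between nodes 0 and 1) = 1/(1/150 + 1/40) = 31.58 Ω
R_th = 31.58 Ω

Final answer: V_th = 3.158 V, R_th = 31.58 Ω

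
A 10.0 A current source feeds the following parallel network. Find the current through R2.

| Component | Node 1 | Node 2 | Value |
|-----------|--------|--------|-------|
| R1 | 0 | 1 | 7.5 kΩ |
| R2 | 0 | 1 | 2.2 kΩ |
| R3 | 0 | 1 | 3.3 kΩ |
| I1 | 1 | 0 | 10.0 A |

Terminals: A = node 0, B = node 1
All resistors sit directly between nodes 0 and 1, so they are in parallel and share one voltage V; the full source current 10 A splits among them.
1/R_par = 1/7500 + 1/2200 + 1/3300 = 0.0008909 S  =>  R_par = 1122 Ω
V = I × R_par = 10 × 1122 = 11220 V
I_R2 = V/R2 = 11220/2200 = 5.102 A

Final answer: 5.102 A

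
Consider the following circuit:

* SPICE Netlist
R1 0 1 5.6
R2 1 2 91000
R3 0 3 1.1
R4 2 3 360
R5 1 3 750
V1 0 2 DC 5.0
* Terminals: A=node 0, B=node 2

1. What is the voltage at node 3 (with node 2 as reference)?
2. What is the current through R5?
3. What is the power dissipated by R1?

Nodal analysis, taking node 2 as the 0 V reference.
Source V1 fixes V_0 = 5 V.
KCL at each unknown node (sum of currents leaving = 0; resistances in Ω):
  Node 1: (V_1 - 5)/5.6 + (V_1 - 0)/91000 + (V_1 - V_3)/750 = 0
  Node 3: (V_3 - 5)/1.1 + (V_3 - 0)/360 + (V_3 - V_1)/750 = 0
Collecting terms (coefficients in siemens):
  0.1799·V_1 - 0.001333·V_3 = 0.8929
  0.9132·V_3 - 0.001333·V_1 = 4.545
Determinant D = (0.1799)(0.9132) - (-0.001333)(-0.001333) = 0.1643
V_1 = [(0.8929)(0.9132) - (-0.001333)(4.545)]/D = 5 V
V_3 = [(0.1799)(4.545) - (0.8929)(-0.001333)]/D = 4.985 V
Part 1:
  Read off the nodal solution: V_3 = 4.985 V
Part 2:
  I_R5 = (V_1 - V_3)/R5 = (5 - 4.985)/750 = 0.00001972 A
  Magnitude: I_R5 = 0.00001972 A
Part 3:
  I_R1 = (V_0 - V_1)/R1 = (5 - 5)/5.6 = 0.00007466 A
  P_R1 = I_R1² × R1 = (0.00007466)² × 5.6 = 0.00000003122 W

Final answers:
1. V_3 = 4.985 V
2. I_R5 = 1.972e-05 A
3. P_R1 = 3.122e-08 W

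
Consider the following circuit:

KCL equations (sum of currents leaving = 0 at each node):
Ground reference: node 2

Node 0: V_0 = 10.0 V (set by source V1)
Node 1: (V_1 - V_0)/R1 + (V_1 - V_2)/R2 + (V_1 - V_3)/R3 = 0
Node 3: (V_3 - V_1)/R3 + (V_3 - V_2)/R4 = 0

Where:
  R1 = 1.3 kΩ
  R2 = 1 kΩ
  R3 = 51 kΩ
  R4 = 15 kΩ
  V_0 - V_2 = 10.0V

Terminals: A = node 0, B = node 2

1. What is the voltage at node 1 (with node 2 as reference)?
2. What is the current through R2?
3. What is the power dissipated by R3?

Nodal analysis, taking node 2 as the 0 V reference.
Source V1 fixes V_0 = 10 V.
KCL at each unknown node (sum of currents leaving = 0; resistances in Ω):
  Node 1: (V_1 - 10)/1300 + (V_1 - 0)/1000 + (V_1 - V_3)/51000 = 0
  Node 3: (V_3 - V_1)/51000 + (V_3 - 0)/15000 = 0
Collecting terms (coefficients in siemens):
  0.001789·V_1 - 0.00001961·V_3 = 0.007692
  0.00008627·V_3 - 0.00001961·V_1 = 0
Determinant D = (0.001789)(0.00008627) - (-0.00001961)(-0.00001961) = 0.0000001539
V_1 = [(0.007692)(0.00008627) - (-0.00001961)(0)]/D = 4.311 V
V_3 = [(0.001789)(0) - (0.007692)(-0.00001961)]/D = 0.9798 V
Part 1:
  Read off the nodal solution: V_1 = 4.311 V
Part 2:
  I_R2 = (V_1 - V_2)/R2 = (4.311 - 0)/1000 = 0.004311 A
  Magnitude: I_R2 = 0.004311 A
Part 3:
  I_R3 = (V_1 - V_3)/R3 = (4.311 - 0.9798)/51000 = 0.00006532 A
  P_R3 = I_R3² × R3 = (0.00006532)² × 51000 = 0.0002176 W

Final answers:
1. V_1 = 4.311 V
2. I_R2 = 0.004311 A
3. P_R3 = 0.0002176 W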